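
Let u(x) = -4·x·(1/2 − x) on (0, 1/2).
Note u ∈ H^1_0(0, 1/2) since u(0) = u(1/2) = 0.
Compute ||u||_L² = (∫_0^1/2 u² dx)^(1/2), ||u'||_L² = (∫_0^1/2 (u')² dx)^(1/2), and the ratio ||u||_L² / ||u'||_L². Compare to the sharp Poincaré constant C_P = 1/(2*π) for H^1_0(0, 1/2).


||u||_L² / ||u'||_L² = sqrt(10)/20 < C_P = 1/(2*π).

u(x) = -4·x·(1/2 − x), so u'(x) = 8*x - 2.
u(x) = -4·x·(1/2 − x) vanishes at x = 0 and x = 1/2, so u ∈ H^1_0(0, 1/2). Differentiate via the product rule and integrate the resulting polynomials term by term.
  ∫_0^1/2 u² dx = ∫_0^1/2 (16*x^4 - 16*x^3 + 4*x^2) dx. Term by term:
    ∫_0^1/2 16*x^4 dx = 1/10;  ∫_0^1/2 -16*x^3 dx = -1/4;  ∫_0^1/2 4*x^2 dx = 1/6.
  Sum: 1/10 − 1/4 + 1/6 = 1/60.
  ∫_0^1/2 (u')² dx = ∫_0^1/2 (64*x^2 - 32*x + 4) dx. Term by term:
    ∫_0^1/2 64*x^2 dx = 8/3;  ∫_0^1/2 -32*x dx = -4;  ∫_0^1/2 4 dx = 2.
  Sum: 8/3 − 4 + 2 = 2/3.
∫_0^1/2 u² dx = 1/60, so ||u||_L² = sqrt(15)/30.
∫_0^1/2 (u')² dx = 2/3, so ||u'||_L² = sqrt(6)/3.
Ratio ||u||_L² / ||u'||_L² = sqrt(10)/20.
Sharp Poincaré constant on H^1_0(0, 1/2) is C_P = L/π = 1/(2*π), achieved by sin(2*π·x).
A polynomial bump cannot attain the sharp Poincaré constant (only the first sine eigenfunction does), so the ratio is strictly less than C_P, consistent with ||u||_L² ≤ C_P ||u'||_L².


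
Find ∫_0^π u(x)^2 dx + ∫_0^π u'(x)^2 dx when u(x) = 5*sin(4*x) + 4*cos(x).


||u||_{H^1(0,π)}^2 = 128/3 + 457*π/2

u'(x) = -4*sin(x) + 20*cos(4*x).
Expand u² and (u')² and integrate term by term on (0, π), using: for integers n ≥ 1, ∫_0^π sin²(nx) dx = ∫_0^π cos²(nx) dx = π/2; for n ≠ n', ∫_0^π sin(nx)sin(n'x) dx = ∫_0^π cos(nx)cos(n'x) dx = 0; and by product-to-sum, ∫_0^π sin(nx)cos(n'x) dx = ½∫_0^π [sin((n+n')x) + sin((n−n')x)] dx, which is 0 when n+n' is even and 2n/(n²−n'²) when n+n' is odd (it need not vanish on (0, π)).
  u² squared terms: (4)²·∫cos(x)² dx = 16·π/2 = 8*π;  (5)²·∫sin(4x)² dx = 25·π/2 = 25*π/2.
  u² cross terms: 2·(4)·(5)·∫cos(x)·sin(4x) dx = 40·(8/15) = 64/3.
  So ∫_0^π u² dx = 8*π + 25*π/2 + 64/3 = 64/3 + 41*π/2.
  (u')² squared terms: (-4)²·∫sin(x)² dx = 16·π/2 = 8*π;  (20)²·∫cos(4x)² dx = 400·π/2 = 200*π.
  (u')² cross terms: 2·(-4)·(20)·∫sin(x)·cos(4x) dx = -160·(-2/15) = 64/3.
  So ∫_0^π (u')² dx = 8*π + 200*π + 64/3 = 64/3 + 208*π.
||u||_{H^1}^2 = (64/3 + 41*π/2) + (64/3 + 208*π) = 128/3 + 457*π/2.


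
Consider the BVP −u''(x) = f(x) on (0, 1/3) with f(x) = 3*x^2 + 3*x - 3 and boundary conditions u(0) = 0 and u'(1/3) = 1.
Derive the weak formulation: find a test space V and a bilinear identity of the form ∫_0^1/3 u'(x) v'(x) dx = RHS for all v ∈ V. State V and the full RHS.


V = {v ∈ H^1(0, 1/3) : v(0) = 0} (test functions vanish at x = 0 where u is specified); weak form: ∫_0^1/3 u'v' dx = ∫_0^1/3 (3*x^2 + 3*x - 3) v dx + v(1/3) for all v ∈ V.

Multiply both sides by a test function v and integrate from 0 to 1/3:
  ∫_0^1/3 −u''(x) v(x) dx = ∫_0^1/3 f(x) v(x) dx.
Integrate the LHS by parts once:
  ∫_0^1/3 −u'' v dx = −[u'(x) v(x)]_0^1/3 + ∫_0^1/3 u'(x) v'(x) dx.
Thus ∫_0^1/3 u'(x) v'(x) dx = ∫_0^1/3 f(x) v(x) dx + [u'(x) v(x)]_0^1/3.
Choose V so that boundary terms are either known or forced to vanish.
Mixed BC: u(0) = 0 (Dirichlet) and u'(1/3) = 1 (Neumann). Define V = {v ∈ H^1(0, 1/3) : v(0) = 0}. Then [u' v]_0^1/3 = u'(1/3)·v(1/3) − u'(0)·0 = v(1/3).
Weak formulation: find u (satisfying any essential BC) such that ∫_0^1/3 u'(x) v'(x) dx = ∫_0^1/3 f v dx + v(1/3) for all v ∈ V (Dirichlet at 0 absorbed into V; Neumann datum at x = 1/3 contributes the boundary term).
Substituting f(x) = 3*x^2 + 3*x - 3, the right-hand side is ∫_0^1/3 (3*x^2 + 3*x - 3) v dx + v(1/3).


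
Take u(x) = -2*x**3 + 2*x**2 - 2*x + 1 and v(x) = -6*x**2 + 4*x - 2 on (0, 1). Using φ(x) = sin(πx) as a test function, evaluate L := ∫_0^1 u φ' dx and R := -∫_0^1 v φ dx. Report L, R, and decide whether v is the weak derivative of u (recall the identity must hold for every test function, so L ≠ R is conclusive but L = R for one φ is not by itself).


LHS = -24/π^3 + 6/π, RHS = -24/π^3 + 6/π. Yes, v = u' weakly.

u(x) = -2*x**3 + 2*x**2 - 2*x + 1, classical derivative u'(x) = -6*x**2 + 4*x - 2.
φ(x) = sin(πx), so φ'(x) = π*cos(π*x).
Note φ(0) = φ(1) = 0, so the boundary term u·φ vanishes.
LHS = ∫_0^1 u(x) φ'(x) dx = ∫_0^1 (-2*π*x^3*cos(π*x) + 2*π*x^2*cos(π*x) - 2*π*x*cos(π*x) + π*cos(π*x)) dx. Term by term:
  ∫_0^1 π*cos(π*x) dx = 0;  ∫_0^1 -2*π*x*cos(π*x) dx = 4/π;  ∫_0^1 -2*π*x^3*cos(π*x) dx = -24/π^3 + 6/π;
  ∫_0^1 2*π*x^2*cos(π*x) dx = -4/π.
Sum: 0 + 4/π + -24/π^3 + 6/π − 4/π = -24/π^3 + 6/π.
So LHS = -24/π^3 + 6/π.
∫_0^1 v(x) φ(x) dx = ∫_0^1 (-6*x^2*sin(π*x) + 4*x*sin(π*x) - 2*sin(π*x)) dx. Term by term:
  ∫_0^1 -2*sin(π*x) dx = -4/π;  ∫_0^1 -6*x^2*sin(π*x) dx = -6/π + 24/π^3;  ∫_0^1 4*x*sin(π*x) dx = 4/π.
Sum: -4/π + -6/π + 24/π^3 + 4/π = -6/π + 24/π^3.
So RHS = -∫_0^1 v(x) φ(x) dx = -24/π^3 + 6/π.
LHS = RHS, so the identity holds for this test φ.
Moreover u is smooth here and v(x) = u'(x) = -6*x**2 + 4*x - 2 pointwise, so the identity holds for every test function. Hence v is the weak derivative of u.


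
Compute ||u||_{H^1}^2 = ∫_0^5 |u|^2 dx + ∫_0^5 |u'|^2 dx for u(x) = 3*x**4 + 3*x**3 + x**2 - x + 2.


||u||_{H^1}^2 = 147198025/28

The H^1 norm (squared) on an interval (0, L) is
  ||u||_{H^1}^2 = ∫_0^L u(x)^2 dx + ∫_0^L u'(x)^2 dx.
Compute u'(x) = 12*x**3 + 9*x**2 + 2*x - 1.
Then u(x)^2 = 9*x**8 + 18*x**7 + 15*x**6 + 7*x**4 + 10*x**3 + 5*x**2 - 4*x + 4 and u'(x)^2 = 144*x**6 + 216*x**5 + 129*x**4 + 12*x**3 - 14*x**2 - 4*x + 1.
Integrate each monomial from 0 to 5 using ∫_0^5 c·x^n dx = c·5^(n+1)/(n+1):
  ∫_0^5 u(x)^2 dx = ∫_0^5 (9*x^8 + 18*x^7 + 15*x^6 + 7*x^4 + 10*x^3 + 5*x^2 - 4*x + 4) dx. Term by term:
    ∫_0^5 9*x^8 dx = 1953125;  ∫_0^5 18*x^7 dx = 3515625/4;  ∫_0^5 15*x^6 dx = 1171875/7;
    ∫_0^5 7*x^4 dx = 4375;  ∫_0^5 10*x^3 dx = 3125/2;  ∫_0^5 5*x^2 dx = 625/3;
    ∫_0^5 -4*x dx = -50;  ∫_0^5 4 dx = 20.
  Sum: 1953125 + 3515625/4 + 1171875/7 + 4375 + 3125/2 + 625/3 − 50 + 20 = 252466855/84.
  ∫_0^5 u'(x)^2 dx = ∫_0^5 (144*x^6 + 216*x^5 + 129*x^4 + 12*x^3 - 14*x^2 - 4*x + 1) dx. Term by term:
    ∫_0^5 144*x^6 dx = 11250000/7;  ∫_0^5 216*x^5 dx = 562500;  ∫_0^5 129*x^4 dx = 80625;
    ∫_0^5 12*x^3 dx = 1875;  ∫_0^5 -14*x^2 dx = -1750/3;  ∫_0^5 -4*x dx = -50;
    ∫_0^5 1 dx = 5.
  Sum: 11250000/7 + 562500 + 80625 + 1875 − 1750/3 − 50 + 5 = 47281805/21.
Adding: ||u||_{H^1}^2 = 252466855/84 + 47281805/21 = 147198025/28.


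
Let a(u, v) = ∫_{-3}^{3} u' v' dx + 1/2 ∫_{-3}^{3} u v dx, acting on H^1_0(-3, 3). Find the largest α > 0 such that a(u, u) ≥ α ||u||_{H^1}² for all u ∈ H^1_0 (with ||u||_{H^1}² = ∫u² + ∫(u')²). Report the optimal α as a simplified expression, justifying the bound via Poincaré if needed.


α = (π^2 + 18)/(π^2 + 36)

Coercivity of a(·,·) on H^1_0(-3, 3) means a(u, u) ≥ α ||u||_{H^1}² for every u ∈ H^1_0.
The interval has length L = 6, and Poincaré/coercivity depend only on L. Here a(u, u) = ∫(u')² + (1/2)·∫u².
Here 0 < c = 1/2 < 1. The condition a(u,u) ≥ α||u||_{H^1}² reads (1−α)∫(u')² ≥ (α−c)∫u². Any admissible α is ≤ 1 (rapidly oscillating u have ∫u²/∫(u')² → 0), and α = 1 would force 0 ≥ (1−c)∫u², impossible since c < 1; so 1−α > 0. By the sharp Poincaré inequality on H^1_0 of an interval of length L, ∫(u')² ≥ (π/L)²∫u² with equality for the first sine mode sin(π(x−x₀)/L) (x₀ the left endpoint), so the inequality holds for all u iff (1−α)(π/L)² ≥ α − c, i.e. α ≤ ((π/L)² + c)/((π/L)² + 1) = (1 + c(L/π)²)/(1 + (L/π)²). With (π/L)² = π^2/36 and c = 1/2, the largest admissible constant is α = ((π/L)² + c)/((π/L)² + 1).
Simplifying, α = (π^2 + 18)/(π^2 + 36).


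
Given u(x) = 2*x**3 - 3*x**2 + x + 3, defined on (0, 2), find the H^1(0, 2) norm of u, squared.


||u||_{H^1}^2 = 8968/105

The H^1 norm (squared) on an interval (0, L) is
  ||u||_{H^1}^2 = ∫_0^L u(x)^2 dx + ∫_0^L u'(x)^2 dx.
Compute u'(x) = 6*x**2 - 6*x + 1.
Then u(x)^2 = 4*x**6 - 12*x**5 + 13*x**4 + 6*x**3 - 17*x**2 + 6*x + 9 and u'(x)^2 = 36*x**4 - 72*x**3 + 48*x**2 - 12*x + 1.
Integrate each monomial from 0 to 2 using ∫_0^2 c·x^n dx = c·2^(n+1)/(n+1):
  ∫_0^2 u(x)^2 dx = ∫_0^2 (4*x^6 - 12*x^5 + 13*x^4 + 6*x^3 - 17*x^2 + 6*x + 9) dx. Term by term:
    ∫_0^2 4*x^6 dx = 512/7;  ∫_0^2 -12*x^5 dx = -128;  ∫_0^2 13*x^4 dx = 416/5;
    ∫_0^2 6*x^3 dx = 24;  ∫_0^2 -17*x^2 dx = -136/3;  ∫_0^2 6*x dx = 12;
    ∫_0^2 9 dx = 18.
  Sum: 512/7 − 128 + 416/5 + 24 − 136/3 + 12 + 18 = 3886/105.
  ∫_0^2 u'(x)^2 dx = ∫_0^2 (36*x^4 - 72*x^3 + 48*x^2 - 12*x + 1) dx. Term by term:
    ∫_0^2 36*x^4 dx = 1152/5;  ∫_0^2 -72*x^3 dx = -288;  ∫_0^2 48*x^2 dx = 128;
    ∫_0^2 -12*x dx = -24;  ∫_0^2 1 dx = 2.
  Sum: 1152/5 − 288 + 128 − 24 + 2 = 242/5.
Adding: ||u||_{H^1}^2 = 3886/105 + 242/5 = 8968/105.


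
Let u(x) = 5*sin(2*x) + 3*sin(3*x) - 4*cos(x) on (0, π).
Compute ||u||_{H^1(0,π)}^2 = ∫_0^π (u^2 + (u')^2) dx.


||u||_{H^1(0,π)}^2 = -320/3 + 247*π/2

u'(x) = 4*sin(x) + 10*cos(2*x) + 9*cos(3*x).
Expand u² and (u')² and integrate term by term on (0, π), using: for integers n ≥ 1, ∫_0^π sin²(nx) dx = ∫_0^π cos²(nx) dx = π/2; for n ≠ n', ∫_0^π sin(nx)sin(n'x) dx = ∫_0^π cos(nx)cos(n'x) dx = 0; and by product-to-sum, ∫_0^π sin(nx)cos(n'x) dx = ½∫_0^π [sin((n+n')x) + sin((n−n')x)] dx, which is 0 when n+n' is even and 2n/(n²−n'²) when n+n' is odd (it need not vanish on (0, π)).
  u² squared terms: (-4)²·∫cos(x)² dx = 16·π/2 = 8*π;  (3)²·∫sin(3x)² dx = 9·π/2 = 9*π/2;  (5)²·∫sin(2x)² dx = 25·π/2 = 25*π/2.
  u² cross terms: 2·(-4)·(3)·∫cos(x)·sin(3x) dx = -24·(0) = 0;  2·(-4)·(5)·∫cos(x)·sin(2x) dx = -40·(4/3) = -160/3;  2·(3)·(5)·∫sin(3x)·sin(2x) dx = 30·(0) = 0.
  So ∫_0^π u² dx = 8*π + 9*π/2 + 25*π/2 + 0 − 160/3 + 0 = -160/3 + 25*π.
  (u')² squared terms: (4)²·∫sin(x)² dx = 16·π/2 = 8*π;  (9)²·∫cos(3x)² dx = 81·π/2 = 81*π/2;  (10)²·∫cos(2x)² dx = 100·π/2 = 50*π.
  (u')² cross terms: 2·(4)·(9)·∫sin(x)·cos(3x) dx = 72·(0) = 0;  2·(4)·(10)·∫sin(x)·cos(2x) dx = 80·(-2/3) = -160/3;  2·(9)·(10)·∫cos(3x)·cos(2x) dx = 180·(0) = 0.
  So ∫_0^π (u')² dx = 8*π + 81*π/2 + 50*π + 0 − 160/3 + 0 = -160/3 + 197*π/2.
||u||_{H^1}^2 = (-160/3 + 25*π) + (-160/3 + 197*π/2) = -320/3 + 247*π/2.


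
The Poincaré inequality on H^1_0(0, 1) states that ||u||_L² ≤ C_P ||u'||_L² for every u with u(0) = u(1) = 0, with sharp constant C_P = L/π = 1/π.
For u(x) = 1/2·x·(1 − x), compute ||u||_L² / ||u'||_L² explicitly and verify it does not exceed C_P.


||u||_L² / ||u'||_L² = sqrt(10)/10 < C_P = 1/π.

u(x) = 1/2·x·(1 − x), so u'(x) = 1/2 - x.
u(x) = 1/2·x·(1 − x) vanishes at x = 0 and x = 1, so u ∈ H^1_0(0, 1). Differentiate via the product rule and integrate the resulting polynomials term by term.
  ∫_0^1 u² dx = ∫_0^1 (x^4/4 - x^3/2 + x^2/4) dx. Term by term:
    ∫_0^1 x^4/4 dx = 1/20;  ∫_0^1 -x^3/2 dx = -1/8;  ∫_0^1 x^2/4 dx = 1/12.
  Sum: 1/20 − 1/8 + 1/12 = 1/120.
  ∫_0^1 (u')² dx = ∫_0^1 (x^2 - x + 1/4) dx. Term by term:
    ∫_0^1 x^2 dx = 1/3;  ∫_0^1 -x dx = -1/2;  ∫_0^1 1/4 dx = 1/4.
  Sum: 1/3 − 1/2 + 1/4 = 1/12.
∫_0^1 u² dx = 1/120, so ||u||_L² = sqrt(30)/60.
∫_0^1 (u')² dx = 1/12, so ||u'||_L² = sqrt(3)/6.
Ratio ||u||_L² / ||u'||_L² = sqrt(10)/10.
Sharp Poincaré constant on H^1_0(0, 1) is C_P = L/π = 1/π, achieved by sin(π·x).
A polynomial bump cannot attain the sharp Poincaré constant (only the first sine eigenfunction does), so the ratio is strictly less than C_P, consistent with ||u||_L² ≤ C_P ||u'||_L².


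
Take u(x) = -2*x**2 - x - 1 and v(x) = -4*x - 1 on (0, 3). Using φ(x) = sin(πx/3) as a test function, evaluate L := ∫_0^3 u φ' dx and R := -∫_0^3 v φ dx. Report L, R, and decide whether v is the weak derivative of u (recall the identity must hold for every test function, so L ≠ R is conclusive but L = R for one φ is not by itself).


LHS = 42/π, RHS = 42/π. Yes, v = u' weakly.

u(x) = -2*x**2 - x - 1, classical derivative u'(x) = -4*x - 1.
φ(x) = sin(πx/3), so φ'(x) = π*cos(π*x/3)/3.
Note φ(0) = φ(3) = 0, so the boundary term u·φ vanishes.
LHS = ∫_0^3 u(x) φ'(x) dx = ∫_0^3 (-2*π*x^2*cos(π*x/3)/3 - π*x*cos(π*x/3)/3 - π*cos(π*x/3)/3) dx. Term by term:
  ∫_0^3 -π*cos(π*x/3)/3 dx = 0;  ∫_0^3 -2*π*x^2*cos(π*x/3)/3 dx = 36/π;  ∫_0^3 -π*x*cos(π*x/3)/3 dx = 6/π.
Sum: 0 + 36/π + 6/π = 42/π.
So LHS = 42/π.
∫_0^3 v(x) φ(x) dx = ∫_0^3 (-4*x*sin(π*x/3) - sin(π*x/3)) dx. Term by term:
  ∫_0^3 -sin(π*x/3) dx = -6/π;  ∫_0^3 -4*x*sin(π*x/3) dx = -36/π.
Sum: -6/π − 36/π = -42/π.
So RHS = -∫_0^3 v(x) φ(x) dx = 42/π.
LHS = RHS, so the identity holds for this test φ.
Moreover u is smooth here and v(x) = u'(x) = -4*x - 1 pointwise, so the identity holds for every test function. Hence v is the weak derivative of u.


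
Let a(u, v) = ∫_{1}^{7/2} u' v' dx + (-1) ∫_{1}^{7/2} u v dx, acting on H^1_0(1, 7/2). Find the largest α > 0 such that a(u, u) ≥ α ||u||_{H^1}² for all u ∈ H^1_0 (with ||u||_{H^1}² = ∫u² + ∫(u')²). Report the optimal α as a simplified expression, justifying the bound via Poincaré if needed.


α = (-25 + 4*π^2)/(25 + 4*π^2)

Coercivity of a(·,·) on H^1_0(1, 7/2) means a(u, u) ≥ α ||u||_{H^1}² for every u ∈ H^1_0.
The interval has length L = 5/2, and Poincaré/coercivity depend only on L. Here a(u, u) = ∫(u')² + (-1)·∫u².
Here c = -1 < 0 with |c| < (π/L)² = 4*π^2/25, so coercivity still holds. The condition a(u,u) ≥ α||u||_{H^1}² reads (1−α)∫(u')² ≥ (α−c)∫u². Any admissible α is ≤ 1 (rapidly oscillating u have ∫u²/∫(u')² → 0), and α = 1 would force 0 ≥ (1−c)∫u², impossible since c < 1; so 1−α > 0. By the sharp Poincaré inequality on H^1_0 of an interval of length L, ∫(u')² ≥ (π/L)²∫u² with equality for the first sine mode sin(π(x−x₀)/L) (x₀ the left endpoint), so the inequality holds for all u iff (1−α)(π/L)² ≥ α − c, i.e. α ≤ ((π/L)² + c)/((π/L)² + 1) = (1 + c(L/π)²)/(1 + (L/π)²). (Direct route, valid since c ≤ 0: Poincaré gives c∫u² ≥ c(L/π)²∫(u')², so a(u,u) ≥ (1 + c(L/π)²)∫(u')², while ||u||_{H^1}² ≤ (1 + (L/π)²)∫(u')²; dividing yields the same α.) With (π/L)² = 4*π^2/25 and c = -1, the largest admissible constant is α = ((π/L)² + c)/((π/L)² + 1).
Simplifying, α = (-25 + 4*π^2)/(25 + 4*π^2).


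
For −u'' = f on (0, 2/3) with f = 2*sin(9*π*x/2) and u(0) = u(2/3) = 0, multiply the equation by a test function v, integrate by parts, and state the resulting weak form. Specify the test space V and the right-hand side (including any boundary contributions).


V = H^1_0(0, 2/3) (so v(0) = v(2/3) = 0); weak form: ∫_0^2/3 u'v' dx = ∫_0^2/3 (2*sin(9*π*x/2)) v dx for all v ∈ V.

Multiply both sides by a test function v and integrate from 0 to 2/3:
  ∫_0^2/3 −u''(x) v(x) dx = ∫_0^2/3 f(x) v(x) dx.
Integrate the LHS by parts once:
  ∫_0^2/3 −u'' v dx = −[u'(x) v(x)]_0^2/3 + ∫_0^2/3 u'(x) v'(x) dx.
Thus ∫_0^2/3 u'(x) v'(x) dx = ∫_0^2/3 f(x) v(x) dx + [u'(x) v(x)]_0^2/3.
Choose V so that boundary terms are either known or forced to vanish.
u is Dirichlet: u(0) = u(2/3) = 0. Let V = H^1_0(0, 2/3); then v(0) = v(2/3) = 0, and [u' v]_0^2/3 = 0.
Weak formulation: find u (satisfying any essential BC) such that ∫_0^2/3 u'(x) v'(x) dx = ∫_0^2/3 f v dx for all v ∈ V.
Substituting f(x) = 2*sin(9*π*x/2), the right-hand side is ∫_0^2/3 (2*sin(9*π*x/2)) v dx.


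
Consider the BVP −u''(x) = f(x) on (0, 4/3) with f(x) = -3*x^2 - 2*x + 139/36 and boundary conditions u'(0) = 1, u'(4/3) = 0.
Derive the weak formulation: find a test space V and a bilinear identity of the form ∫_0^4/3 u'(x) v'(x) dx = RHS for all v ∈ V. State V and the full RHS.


V = H^1(0, 4/3) (v unrestricted at boundary; u is determined up to an additive constant); weak form: ∫_0^4/3 u'v' dx = ∫_0^4/3 (-3*x^2 - 2*x + 139/36) v dx − v(0) for all v ∈ V.

Multiply both sides by a test function v and integrate from 0 to 4/3:
  ∫_0^4/3 −u''(x) v(x) dx = ∫_0^4/3 f(x) v(x) dx.
Integrate the LHS by parts once:
  ∫_0^4/3 −u'' v dx = −[u'(x) v(x)]_0^4/3 + ∫_0^4/3 u'(x) v'(x) dx.
Thus ∫_0^4/3 u'(x) v'(x) dx = ∫_0^4/3 f(x) v(x) dx + [u'(x) v(x)]_0^4/3.
Choose V so that boundary terms are either known or forced to vanish.
u has inhomogeneous Neumann u'(0) = 1, u'(4/3) = 0. [u' v]_0^4/3 = (0)·v(4/3) − (1)·v(0) = − v(0). Take V = H^1(0, 4/3); boundary term becomes part of RHS.
Weak formulation: find u (satisfying any essential BC) such that ∫_0^4/3 u'(x) v'(x) dx = ∫_0^4/3 f v dx − v(0) for all v ∈ V (Neumann data are natural BCs: they enter the RHS as boundary terms).
Substituting f(x) = -3*x^2 - 2*x + 139/36, the right-hand side is ∫_0^4/3 (-3*x^2 - 2*x + 139/36) v dx − v(0).
Compatibility check (pure Neumann): taking v ≡ 1 ∈ V gives 0 = ∫_0^4/3 f dx + (0) − (1), i.e. ∫_0^4/3 f dx must equal u'(0) − u'(4/3) = 1. Indeed ∫_0^4/3 (-3*x^2 - 2*x + 139/36) dx = 1, so the data are compatible. The solution is then unique only up to an additive constant (fix it e.g. by requiring ∫_0^4/3 u dx = 0).


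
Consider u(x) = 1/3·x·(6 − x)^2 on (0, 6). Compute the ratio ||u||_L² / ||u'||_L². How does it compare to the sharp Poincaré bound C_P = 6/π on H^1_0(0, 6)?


||u||_L² / ||u'||_L² = 3*sqrt(14)/7 < C_P = 6/π.

u(x) = 1/3·x·(6 − x)^2, so u'(x) = (x - 6)*(x - 2).
u(x) = 1/3·x·(6 − x)^2 vanishes at x = 0 and x = 6, so u ∈ H^1_0(0, 6). Differentiate via the product rule and integrate the resulting polynomials term by term.
  ∫_0^6 u² dx = ∫_0^6 (x^6/9 - 8*x^5/3 + 24*x^4 - 96*x^3 + 144*x^2) dx. Term by term:
    ∫_0^6 x^6/9 dx = 31104/7;  ∫_0^6 -8*x^5/3 dx = -20736;  ∫_0^6 24*x^4 dx = 186624/5;
    ∫_0^6 -96*x^3 dx = -31104;  ∫_0^6 144*x^2 dx = 10368.
  Sum: 31104/7 − 20736 + 186624/5 − 31104 + 10368 = 10368/35.
  ∫_0^6 (u')² dx = ∫_0^6 (x^4 - 16*x^3 + 88*x^2 - 192*x + 144) dx. Term by term:
    ∫_0^6 x^4 dx = 7776/5;  ∫_0^6 -16*x^3 dx = -5184;  ∫_0^6 88*x^2 dx = 6336;
    ∫_0^6 -192*x dx = -3456;  ∫_0^6 144 dx = 864.
  Sum: 7776/5 − 5184 + 6336 − 3456 + 864 = 576/5.
∫_0^6 u² dx = 10368/35, so ||u||_L² = 72*sqrt(70)/35.
∫_0^6 (u')² dx = 576/5, so ||u'||_L² = 24*sqrt(5)/5.
Ratio ||u||_L² / ||u'||_L² = 3*sqrt(14)/7.
Sharp Poincaré constant on H^1_0(0, 6) is C_P = L/π = 6/π, achieved by sin(π/6·x).
A polynomial bump cannot attain the sharp Poincaré constant (only the first sine eigenfunction does), so the ratio is strictly less than C_P, consistent with ||u||_L² ≤ C_P ||u'||_L².


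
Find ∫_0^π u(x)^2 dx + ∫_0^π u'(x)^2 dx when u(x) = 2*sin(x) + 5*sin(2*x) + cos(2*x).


||u||_{H^1(0,π)}^2 = -40/3 + 69*π

u'(x) = -2*sin(2*x) + 2*cos(x) + 10*cos(2*x).
Expand u² and (u')² and integrate term by term on (0, π), using: for integers n ≥ 1, ∫_0^π sin²(nx) dx = ∫_0^π cos²(nx) dx = π/2; for n ≠ n', ∫_0^π sin(nx)sin(n'x) dx = ∫_0^π cos(nx)cos(n'x) dx = 0; and by product-to-sum, ∫_0^π sin(nx)cos(n'x) dx = ½∫_0^π [sin((n+n')x) + sin((n−n')x)] dx, which is 0 when n+n' is even and 2n/(n²−n'²) when n+n' is odd (it need not vanish on (0, π)).
  u² squared terms: (2)²·∫sin(x)² dx = 4·π/2 = 2*π;  (5)²·∫sin(2x)² dx = 25·π/2 = 25*π/2;  (1)²·∫cos(2x)² dx = 1·π/2 = π/2.
  u² cross terms: 2·(2)·(5)·∫sin(x)·sin(2x) dx = 20·(0) = 0;  2·(2)·(1)·∫sin(x)·cos(2x) dx = 4·(-2/3) = -8/3;  2·(5)·(1)·∫sin(2x)·cos(2x) dx = 10·(0) = 0.
  So ∫_0^π u² dx = 2*π + 25*π/2 + π/2 + 0 − 8/3 + 0 = -8/3 + 15*π.
  (u')² squared terms: (-2)²·∫sin(2x)² dx = 4·π/2 = 2*π;  (2)²·∫cos(x)² dx = 4·π/2 = 2*π;  (10)²·∫cos(2x)² dx = 100·π/2 = 50*π.
  (u')² cross terms: 2·(-2)·(2)·∫sin(2x)·cos(x) dx = -8·(4/3) = -32/3;  2·(-2)·(10)·∫sin(2x)·cos(2x) dx = -40·(0) = 0;  2·(2)·(10)·∫cos(x)·cos(2x) dx = 40·(0) = 0.
  So ∫_0^π (u')² dx = 2*π + 2*π + 50*π − 32/3 + 0 + 0 = -32/3 + 54*π.
||u||_{H^1}^2 = (-8/3 + 15*π) + (-32/3 + 54*π) = -40/3 + 69*π.


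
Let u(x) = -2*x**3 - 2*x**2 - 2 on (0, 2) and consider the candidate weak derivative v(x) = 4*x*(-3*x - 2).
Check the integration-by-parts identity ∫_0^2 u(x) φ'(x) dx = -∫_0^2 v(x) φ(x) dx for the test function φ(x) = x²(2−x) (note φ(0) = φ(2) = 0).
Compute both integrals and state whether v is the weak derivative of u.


LHS = 96/5, RHS = 192/5. No, v is not the weak derivative of u.

u(x) = -2*x**3 - 2*x**2 - 2, classical derivative u'(x) = -6*x**2 - 4*x.
φ(x) = x²(2−x), so φ'(x) = x*(4 - 3*x).
Note φ(0) = φ(2) = 0, so the boundary term u·φ vanishes.
LHS = ∫_0^2 u(x) φ'(x) dx = ∫_0^2 (6*x^5 - 2*x^4 - 8*x^3 + 6*x^2 - 8*x) dx. Term by term:
  ∫_0^2 6*x^5 dx = 64;  ∫_0^2 -2*x^4 dx = -64/5;  ∫_0^2 -8*x^3 dx = -32;
  ∫_0^2 6*x^2 dx = 16;  ∫_0^2 -8*x dx = -16.
Sum: 64 − 64/5 − 32 + 16 − 16 = 96/5.
So LHS = 96/5.
∫_0^2 v(x) φ(x) dx = ∫_0^2 (12*x^5 - 16*x^4 - 16*x^3) dx. Term by term:
  ∫_0^2 12*x^5 dx = 128;  ∫_0^2 -16*x^4 dx = -512/5;  ∫_0^2 -16*x^3 dx = -64.
Sum: 128 − 512/5 − 64 = -192/5.
So RHS = -∫_0^2 v(x) φ(x) dx = 192/5.
LHS − RHS = -96/5 ≠ 0, so the identity fails.
(For a valid weak derivative the identity must hold for EVERY test function, in particular this one. The failure shows v is NOT the weak derivative of u.)
Correct weak derivative would be u'(x) = -6*x**2 - 4*x.


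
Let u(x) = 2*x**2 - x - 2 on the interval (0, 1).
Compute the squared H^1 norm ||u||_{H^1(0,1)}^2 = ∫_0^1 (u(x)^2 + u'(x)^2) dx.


||u||_{H^1}^2 = 29/5

The H^1 norm (squared) on an interval (0, L) is
  ||u||_{H^1}^2 = ∫_0^L u(x)^2 dx + ∫_0^L u'(x)^2 dx.
Compute u'(x) = 4*x - 1.
Then u(x)^2 = 4*x**4 - 4*x**3 - 7*x**2 + 4*x + 4 and u'(x)^2 = 16*x**2 - 8*x + 1.
Integrate each monomial from 0 to 1 using ∫_0^1 c·x^n dx = c·1^(n+1)/(n+1):
  ∫_0^1 u(x)^2 dx = ∫_0^1 (4*x^4 - 4*x^3 - 7*x^2 + 4*x + 4) dx. Term by term:
    ∫_0^1 4*x^4 dx = 4/5;  ∫_0^1 -4*x^3 dx = -1;  ∫_0^1 -7*x^2 dx = -7/3;
    ∫_0^1 4*x dx = 2;  ∫_0^1 4 dx = 4.
  Sum: 4/5 − 1 − 7/3 + 2 + 4 = 52/15.
  ∫_0^1 u'(x)^2 dx = ∫_0^1 (16*x^2 - 8*x + 1) dx. Term by term:
    ∫_0^1 16*x^2 dx = 16/3;  ∫_0^1 -8*x dx = -4;  ∫_0^1 1 dx = 1.
  Sum: 16/3 − 4 + 1 = 7/3.
Adding: ||u||_{H^1}^2 = 52/15 + 7/3 = 29/5.


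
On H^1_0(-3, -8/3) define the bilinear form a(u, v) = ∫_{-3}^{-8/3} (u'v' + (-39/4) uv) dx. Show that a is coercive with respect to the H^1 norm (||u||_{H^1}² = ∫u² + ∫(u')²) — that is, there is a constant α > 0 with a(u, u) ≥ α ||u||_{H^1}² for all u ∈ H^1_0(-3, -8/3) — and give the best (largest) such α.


α = 3*(-13 + 12*π^2)/(4*(1 + 9*π^2))

Coercivity of a(·,·) on H^1_0(-3, -8/3) means a(u, u) ≥ α ||u||_{H^1}² for every u ∈ H^1_0.
The interval has length L = 1/3, and Poincaré/coercivity depend only on L. Here a(u, u) = ∫(u')² + (-39/4)·∫u².
Here c = -39/4 < 0 with |c| < (π/L)² = 9*π^2, so coercivity still holds. The condition a(u,u) ≥ α||u||_{H^1}² reads (1−α)∫(u')² ≥ (α−c)∫u². Any admissible α is ≤ 1 (rapidly oscillating u have ∫u²/∫(u')² → 0), and α = 1 would force 0 ≥ (1−c)∫u², impossible since c < 1; so 1−α > 0. By the sharp Poincaré inequality on H^1_0 of an interval of length L, ∫(u')² ≥ (π/L)²∫u² with equality for the first sine mode sin(π(x−x₀)/L) (x₀ the left endpoint), so the inequality holds for all u iff (1−α)(π/L)² ≥ α − c, i.e. α ≤ ((π/L)² + c)/((π/L)² + 1) = (1 + c(L/π)²)/(1 + (L/π)²). (Direct route, valid since c ≤ 0: Poincaré gives c∫u² ≥ c(L/π)²∫(u')², so a(u,u) ≥ (1 + c(L/π)²)∫(u')², while ||u||_{H^1}² ≤ (1 + (L/π)²)∫(u')²; dividing yields the same α.) With (π/L)² = 9*π^2 and c = -39/4, the largest admissible constant is α = ((π/L)² + c)/((π/L)² + 1).
Simplifying, α = 3*(-13 + 12*π^2)/(4*(1 + 9*π^2)).


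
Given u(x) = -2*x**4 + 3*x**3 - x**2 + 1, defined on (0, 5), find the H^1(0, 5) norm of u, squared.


||u||_{H^1}^2 = 7335170/9

The H^1 norm (squared) on an interval (0, L) is
  ||u||_{H^1}^2 = ∫_0^L u(x)^2 dx + ∫_0^L u'(x)^2 dx.
Compute u'(x) = -8*x**3 + 9*x**2 - 2*x.
Then u(x)^2 = 4*x**8 - 12*x**7 + 13*x**6 - 6*x**5 - 3*x**4 + 6*x**3 - 2*x**2 + 1 and u'(x)^2 = 64*x**6 - 144*x**5 + 113*x**4 - 36*x**3 + 4*x**2.
Integrate each monomial from 0 to 5 using ∫_0^5 c·x^n dx = c·5^(n+1)/(n+1):
  ∫_0^5 u(x)^2 dx = ∫_0^5 (4*x^8 - 12*x^7 + 13*x^6 - 6*x^5 - 3*x^4 + 6*x^3 - 2*x^2 + 1) dx. Term by term:
    ∫_0^5 4*x^8 dx = 7812500/9;  ∫_0^5 -12*x^7 dx = -1171875/2;  ∫_0^5 13*x^6 dx = 1015625/7;
    ∫_0^5 -6*x^5 dx = -15625;  ∫_0^5 -3*x^4 dx = -1875;  ∫_0^5 6*x^3 dx = 1875/2;
    ∫_0^5 -2*x^2 dx = -250/3;  ∫_0^5 1 dx = 5.
  Sum: 7812500/9 − 1171875/2 + 1015625/7 − 15625 − 1875 + 1875/2 − 250/3 + 5 = 25865690/63.
  ∫_0^5 u'(x)^2 dx = ∫_0^5 (64*x^6 - 144*x^5 + 113*x^4 - 36*x^3 + 4*x^2) dx. Term by term:
    ∫_0^5 64*x^6 dx = 5000000/7;  ∫_0^5 -144*x^5 dx = -375000;  ∫_0^5 113*x^4 dx = 70625;
    ∫_0^5 -36*x^3 dx = -5625;  ∫_0^5 4*x^2 dx = 500/3.
  Sum: 5000000/7 − 375000 + 70625 − 5625 + 500/3 = 8493500/21.
Adding: ||u||_{H^1}^2 = 25865690/63 + 8493500/21 = 7335170/9.


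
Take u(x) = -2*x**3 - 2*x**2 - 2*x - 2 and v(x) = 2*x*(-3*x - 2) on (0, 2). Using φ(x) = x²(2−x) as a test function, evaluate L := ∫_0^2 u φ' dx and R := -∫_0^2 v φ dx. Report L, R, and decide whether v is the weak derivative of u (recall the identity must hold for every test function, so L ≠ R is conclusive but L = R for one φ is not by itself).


LHS = 328/15, RHS = 96/5. No, v is not the weak derivative of u.

u(x) = -2*x**3 - 2*x**2 - 2*x - 2, classical derivative u'(x) = -6*x**2 - 4*x - 2.
φ(x) = x²(2−x), so φ'(x) = x*(4 - 3*x).
Note φ(0) = φ(2) = 0, so the boundary term u·φ vanishes.
LHS = ∫_0^2 u(x) φ'(x) dx = ∫_0^2 (6*x^5 - 2*x^4 - 2*x^3 - 2*x^2 - 8*x) dx. Term by term:
  ∫_0^2 6*x^5 dx = 64;  ∫_0^2 -2*x^4 dx = -64/5;  ∫_0^2 -2*x^3 dx = -8;
  ∫_0^2 -2*x^2 dx = -16/3;  ∫_0^2 -8*x dx = -16.
Sum: 64 − 64/5 − 8 − 16/3 − 16 = 328/15.
So LHS = 328/15.
∫_0^2 v(x) φ(x) dx = ∫_0^2 (6*x^5 - 8*x^4 - 8*x^3) dx. Term by term:
  ∫_0^2 6*x^5 dx = 64;  ∫_0^2 -8*x^4 dx = -256/5;  ∫_0^2 -8*x^3 dx = -32.
Sum: 64 − 256/5 − 32 = -96/5.
So RHS = -∫_0^2 v(x) φ(x) dx = 96/5.
LHS − RHS = 8/3 ≠ 0, so the identity fails.
(For a valid weak derivative the identity must hold for EVERY test function, in particular this one. The failure shows v is NOT the weak derivative of u.)
Correct weak derivative would be u'(x) = -6*x**2 - 4*x - 2.


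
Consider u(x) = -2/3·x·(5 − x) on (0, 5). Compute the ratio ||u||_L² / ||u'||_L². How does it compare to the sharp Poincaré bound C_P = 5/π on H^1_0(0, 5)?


||u||_L² / ||u'||_L² = sqrt(10)/2 < C_P = 5/π.

u(x) = -2/3·x·(5 − x), so u'(x) = 4*x/3 - 10/3.
u(x) = -2/3·x·(5 − x) vanishes at x = 0 and x = 5, so u ∈ H^1_0(0, 5). Differentiate via the product rule and integrate the resulting polynomials term by term.
  ∫_0^5 u² dx = ∫_0^5 (4*x^4/9 - 40*x^3/9 + 100*x^2/9) dx. Term by term:
    ∫_0^5 4*x^4/9 dx = 2500/9;  ∫_0^5 -40*x^3/9 dx = -6250/9;  ∫_0^5 100*x^2/9 dx = 12500/27.
  Sum: 2500/9 − 6250/9 + 12500/27 = 1250/27.
  ∫_0^5 (u')² dx = ∫_0^5 (16*x^2/9 - 80*x/9 + 100/9) dx. Term by term:
    ∫_0^5 16*x^2/9 dx = 2000/27;  ∫_0^5 -80*x/9 dx = -1000/9;  ∫_0^5 100/9 dx = 500/9.
  Sum: 2000/27 − 1000/9 + 500/9 = 500/27.
∫_0^5 u² dx = 1250/27, so ||u||_L² = 25*sqrt(6)/9.
∫_0^5 (u')² dx = 500/27, so ||u'||_L² = 10*sqrt(15)/9.
Ratio ||u||_L² / ||u'||_L² = sqrt(10)/2.
Sharp Poincaré constant on H^1_0(0, 5) is C_P = L/π = 5/π, achieved by sin(π/5·x).
A polynomial bump cannot attain the sharp Poincaré constant (only the first sine eigenfunction does), so the ratio is strictly less than C_P, consistent with ||u||_L² ≤ C_P ||u'||_L².


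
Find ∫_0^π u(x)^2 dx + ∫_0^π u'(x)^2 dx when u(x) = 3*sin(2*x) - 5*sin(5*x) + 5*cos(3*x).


||u||_{H^1(0,π)}^2 = -240 + 945*π/2

u'(x) = -15*sin(3*x) + 6*cos(2*x) - 25*cos(5*x).
Expand u² and (u')² and integrate term by term on (0, π), using: for integers n ≥ 1, ∫_0^π sin²(nx) dx = ∫_0^π cos²(nx) dx = π/2; for n ≠ n', ∫_0^π sin(nx)sin(n'x) dx = ∫_0^π cos(nx)cos(n'x) dx = 0; and by product-to-sum, ∫_0^π sin(nx)cos(n'x) dx = ½∫_0^π [sin((n+n')x) + sin((n−n')x)] dx, which is 0 when n+n' is even and 2n/(n²−n'²) when n+n' is odd (it need not vanish on (0, π)).
  u² squared terms: (-5)²·∫sin(5x)² dx = 25·π/2 = 25*π/2;  (3)²·∫sin(2x)² dx = 9·π/2 = 9*π/2;  (5)²·∫cos(3x)² dx = 25·π/2 = 25*π/2.
  u² cross terms: 2·(-5)·(3)·∫sin(5x)·sin(2x) dx = -30·(0) = 0;  2·(-5)·(5)·∫sin(5x)·cos(3x) dx = -50·(0) = 0;  2·(3)·(5)·∫sin(2x)·cos(3x) dx = 30·(-4/5) = -24.
  So ∫_0^π u² dx = 25*π/2 + 9*π/2 + 25*π/2 + 0 + 0 − 24 = -24 + 59*π/2.
  (u')² squared terms: (-25)²·∫cos(5x)² dx = 625·π/2 = 625*π/2;  (-15)²·∫sin(3x)² dx = 225·π/2 = 225*π/2;  (6)²·∫cos(2x)² dx = 36·π/2 = 18*π.
  (u')² cross terms: 2·(-25)·(-15)·∫cos(5x)·sin(3x) dx = 750·(0) = 0;  2·(-25)·(6)·∫cos(5x)·cos(2x) dx = -300·(0) = 0;  2·(-15)·(6)·∫sin(3x)·cos(2x) dx = -180·(6/5) = -216.
  So ∫_0^π (u')² dx = 625*π/2 + 225*π/2 + 18*π + 0 + 0 − 216 = -216 + 443*π.
||u||_{H^1}^2 = (-24 + 59*π/2) + (-216 + 443*π) = -240 + 945*π/2.


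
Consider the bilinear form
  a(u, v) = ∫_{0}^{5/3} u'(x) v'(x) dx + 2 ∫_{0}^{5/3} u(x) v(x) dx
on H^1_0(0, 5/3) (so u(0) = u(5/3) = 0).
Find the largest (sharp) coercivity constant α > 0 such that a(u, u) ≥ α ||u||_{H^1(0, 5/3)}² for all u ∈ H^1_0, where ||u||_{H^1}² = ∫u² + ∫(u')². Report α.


α = 1

Coercivity of a(·,·) on H^1_0(0, 5/3) means a(u, u) ≥ α ||u||_{H^1}² for every u ∈ H^1_0.
The interval has length L = 5/3, and Poincaré/coercivity depend only on L. Here a(u, u) = ∫(u')² + (2)·∫u².
Here c = 2 ≥ 1, so a(u,u) = ∫(u')² + c∫u² ≥ ∫(u')² + ∫u² = ||u||_{H^1}², i.e. α = 1 works. No larger α is possible: a(u,u) ≥ α||u||_{H^1}² means (1−α)∫(u')² ≥ (α−c)∫u², and for the modes u_n = sin(nπ(x−x₀)/L) (x₀ the left endpoint) one has ∫u_n²/∫(u_n')² = (L/(nπ))² → 0, so a(u_n,u_n)/||u_n||_{H^1}² → 1. Hence the optimal constant is α = 1.
Therefore α = 1.


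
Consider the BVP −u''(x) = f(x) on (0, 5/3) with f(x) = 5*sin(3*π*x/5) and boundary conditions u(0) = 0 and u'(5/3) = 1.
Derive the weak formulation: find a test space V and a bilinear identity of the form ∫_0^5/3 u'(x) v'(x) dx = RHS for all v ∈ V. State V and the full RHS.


V = {v ∈ H^1(0, 5/3) : v(0) = 0} (test functions vanish at x = 0 where u is specified); weak form: ∫_0^5/3 u'v' dx = ∫_0^5/3 (5*sin(3*π*x/5)) v dx + v(5/3) for all v ∈ V.

Multiply both sides by a test function v and integrate from 0 to 5/3:
  ∫_0^5/3 −u''(x) v(x) dx = ∫_0^5/3 f(x) v(x) dx.
Integrate the LHS by parts once:
  ∫_0^5/3 −u'' v dx = −[u'(x) v(x)]_0^5/3 + ∫_0^5/3 u'(x) v'(x) dx.
Thus ∫_0^5/3 u'(x) v'(x) dx = ∫_0^5/3 f(x) v(x) dx + [u'(x) v(x)]_0^5/3.
Choose V so that boundary terms are either known or forced to vanish.
Mixed BC: u(0) = 0 (Dirichlet) and u'(5/3) = 1 (Neumann). Define V = {v ∈ H^1(0, 5/3) : v(0) = 0}. Then [u' v]_0^5/3 = u'(5/3)·v(5/3) − u'(0)·0 = v(5/3).
Weak formulation: find u (satisfying any essential BC) such that ∫_0^5/3 u'(x) v'(x) dx = ∫_0^5/3 f v dx + v(5/3) for all v ∈ V (Dirichlet at 0 absorbed into V; Neumann datum at x = 5/3 contributes the boundary term).
Substituting f(x) = 5*sin(3*π*x/5), the right-hand side is ∫_0^5/3 (5*sin(3*π*x/5)) v dx + v(5/3).


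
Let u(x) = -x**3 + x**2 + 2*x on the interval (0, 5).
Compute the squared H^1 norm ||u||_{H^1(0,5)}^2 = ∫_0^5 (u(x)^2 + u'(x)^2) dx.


||u||_{H^1}^2 = 58840/7

The H^1 norm (squared) on an interval (0, L) is
  ||u||_{H^1}^2 = ∫_0^L u(x)^2 dx + ∫_0^L u'(x)^2 dx.
Compute u'(x) = -3*x**2 + 2*x + 2.
Then u(x)^2 = x**6 - 2*x**5 - 3*x**4 + 4*x**3 + 4*x**2 and u'(x)^2 = 9*x**4 - 12*x**3 - 8*x**2 + 8*x + 4.
Integrate each monomial from 0 to 5 using ∫_0^5 c·x^n dx = c·5^(n+1)/(n+1):
  ∫_0^5 u(x)^2 dx = ∫_0^5 (x^6 - 2*x^5 - 3*x^4 + 4*x^3 + 4*x^2) dx. Term by term:
    ∫_0^5 x^6 dx = 78125/7;  ∫_0^5 -2*x^5 dx = -15625/3;  ∫_0^5 -3*x^4 dx = -1875;
    ∫_0^5 4*x^3 dx = 625;  ∫_0^5 4*x^2 dx = 500/3.
  Sum: 78125/7 − 15625/3 − 1875 + 625 + 500/3 = 102250/21.
  ∫_0^5 u'(x)^2 dx = ∫_0^5 (9*x^4 - 12*x^3 - 8*x^2 + 8*x + 4) dx. Term by term:
    ∫_0^5 9*x^4 dx = 5625;  ∫_0^5 -12*x^3 dx = -1875;  ∫_0^5 -8*x^2 dx = -1000/3;
    ∫_0^5 8*x dx = 100;  ∫_0^5 4 dx = 20.
  Sum: 5625 − 1875 − 1000/3 + 100 + 20 = 10610/3.
Adding: ||u||_{H^1}^2 = 102250/21 + 10610/3 = 58840/7.


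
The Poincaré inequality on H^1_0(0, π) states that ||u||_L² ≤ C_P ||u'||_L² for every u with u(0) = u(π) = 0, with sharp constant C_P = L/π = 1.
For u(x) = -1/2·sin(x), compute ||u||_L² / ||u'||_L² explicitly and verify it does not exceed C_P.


||u||_L² / ||u'||_L² = 1 = C_P.

u(x) = -1/2·sin(x), so u'(x) = -cos(x)/2.
Writing u(x) = A·sin(kπx/L) with A = -1/2 and k = 1, use ∫_0^L sin²(kπx/L) dx = L/2 and ∫_0^L cos²(kπx/L) dx = L/2.
u² = 1/4·sin²(x) and (u')² = 1/4·cos²(x), and each of sin², cos² integrates to L/2 = π/2 over (0, π).
∫_0^π u² dx = π/8, so ||u||_L² = sqrt(2)*sqrt(π)/4.
∫_0^π (u')² dx = π/8, so ||u'||_L² = sqrt(2)*sqrt(π)/4.
Ratio ||u||_L² / ||u'||_L² = 1.
Sharp Poincaré constant on H^1_0(0, π) is C_P = L/π = 1, achieved by sin(x).
This is the k = 1 eigenfunction (up to amplitude), so the ratio equals the sharp Poincaré constant exactly.


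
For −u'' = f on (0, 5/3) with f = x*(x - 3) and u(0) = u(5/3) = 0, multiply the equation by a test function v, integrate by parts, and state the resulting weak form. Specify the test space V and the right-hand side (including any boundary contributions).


V = H^1_0(0, 5/3) (so v(0) = v(5/3) = 0); weak form: ∫_0^5/3 u'v' dx = ∫_0^5/3 (x*(x - 3)) v dx for all v ∈ V.

Multiply both sides by a test function v and integrate from 0 to 5/3:
  ∫_0^5/3 −u''(x) v(x) dx = ∫_0^5/3 f(x) v(x) dx.
Integrate the LHS by parts once:
  ∫_0^5/3 −u'' v dx = −[u'(x) v(x)]_0^5/3 + ∫_0^5/3 u'(x) v'(x) dx.
Thus ∫_0^5/3 u'(x) v'(x) dx = ∫_0^5/3 f(x) v(x) dx + [u'(x) v(x)]_0^5/3.
Choose V so that boundary terms are either known or forced to vanish.
u is Dirichlet: u(0) = u(5/3) = 0. Let V = H^1_0(0, 5/3); then v(0) = v(5/3) = 0, and [u' v]_0^5/3 = 0.
Weak formulation: find u (satisfying any essential BC) such that ∫_0^5/3 u'(x) v'(x) dx = ∫_0^5/3 f v dx for all v ∈ V.
Substituting f(x) = x*(x - 3), the right-hand side is ∫_0^5/3 (x*(x - 3)) v dx.


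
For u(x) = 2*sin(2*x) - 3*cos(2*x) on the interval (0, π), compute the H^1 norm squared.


||u||_{H^1(0,π)}^2 = 65*π/2

u'(x) = 6*sin(2*x) + 4*cos(2*x).
Expand u² and (u')² and integrate term by term on (0, π), using: for integers n ≥ 1, ∫_0^π sin²(nx) dx = ∫_0^π cos²(nx) dx = π/2; for n ≠ n', ∫_0^π sin(nx)sin(n'x) dx = ∫_0^π cos(nx)cos(n'x) dx = 0; and by product-to-sum, ∫_0^π sin(nx)cos(n'x) dx = ½∫_0^π [sin((n+n')x) + sin((n−n')x)] dx, which is 0 when n+n' is even and 2n/(n²−n'²) when n+n' is odd (it need not vanish on (0, π)).
  u² squared terms: (-3)²·∫cos(2x)² dx = 9·π/2 = 9*π/2;  (2)²·∫sin(2x)² dx = 4·π/2 = 2*π.
  u² cross terms: 2·(-3)·(2)·∫cos(2x)·sin(2x) dx = -12·(0) = 0.
  So ∫_0^π u² dx = 9*π/2 + 2*π + 0 = 13*π/2.
  (u')² squared terms: (4)²·∫cos(2x)² dx = 16·π/2 = 8*π;  (6)²·∫sin(2x)² dx = 36·π/2 = 18*π.
  (u')² cross terms: 2·(4)·(6)·∫cos(2x)·sin(2x) dx = 48·(0) = 0.
  So ∫_0^π (u')² dx = 8*π + 18*π + 0 = 26*π.
||u||_{H^1}^2 = (13*π/2) + (26*π) = 65*π/2.


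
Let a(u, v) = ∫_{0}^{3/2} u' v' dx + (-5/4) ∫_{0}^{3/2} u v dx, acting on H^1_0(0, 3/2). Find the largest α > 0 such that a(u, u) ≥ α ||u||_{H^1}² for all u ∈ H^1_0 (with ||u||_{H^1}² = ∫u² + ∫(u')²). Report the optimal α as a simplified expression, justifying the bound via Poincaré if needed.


α = (-45 + 16*π^2)/(4*(9 + 4*π^2))

Coercivity of a(·,·) on H^1_0(0, 3/2) means a(u, u) ≥ α ||u||_{H^1}² for every u ∈ H^1_0.
The interval has length L = 3/2, and Poincaré/coercivity depend only on L. Here a(u, u) = ∫(u')² + (-5/4)·∫u².
Here c = -5/4 < 0 with |c| < (π/L)² = 4*π^2/9, so coercivity still holds. The condition a(u,u) ≥ α||u||_{H^1}² reads (1−α)∫(u')² ≥ (α−c)∫u². Any admissible α is ≤ 1 (rapidly oscillating u have ∫u²/∫(u')² → 0), and α = 1 would force 0 ≥ (1−c)∫u², impossible since c < 1; so 1−α > 0. By the sharp Poincaré inequality on H^1_0 of an interval of length L, ∫(u')² ≥ (π/L)²∫u² with equality for the first sine mode sin(π(x−x₀)/L) (x₀ the left endpoint), so the inequality holds for all u iff (1−α)(π/L)² ≥ α − c, i.e. α ≤ ((π/L)² + c)/((π/L)² + 1) = (1 + c(L/π)²)/(1 + (L/π)²). (Direct route, valid since c ≤ 0: Poincaré gives c∫u² ≥ c(L/π)²∫(u')², so a(u,u) ≥ (1 + c(L/π)²)∫(u')², while ||u||_{H^1}² ≤ (1 + (L/π)²)∫(u')²; dividing yields the same α.) With (π/L)² = 4*π^2/9 and c = -5/4, the largest admissible constant is α = ((π/L)² + c)/((π/L)² + 1).
Simplifying, α = (-45 + 16*π^2)/(4*(9 + 4*π^2)).


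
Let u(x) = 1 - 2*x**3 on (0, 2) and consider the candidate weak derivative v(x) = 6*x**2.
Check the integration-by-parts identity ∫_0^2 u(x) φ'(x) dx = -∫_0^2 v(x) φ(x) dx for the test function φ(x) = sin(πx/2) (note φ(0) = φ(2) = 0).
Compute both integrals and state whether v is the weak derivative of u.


LHS = -192/π^3 + 48/π, RHS = -48/π + 192/π^3. No, v is not the weak derivative of u.

u(x) = 1 - 2*x**3, classical derivative u'(x) = -6*x**2.
φ(x) = sin(πx/2), so φ'(x) = π*cos(π*x/2)/2.
Note φ(0) = φ(2) = 0, so the boundary term u·φ vanishes.
LHS = ∫_0^2 u(x) φ'(x) dx = ∫_0^2 (-π*x^3*cos(π*x/2) + π*cos(π*x/2)/2) dx. Term by term:
  ∫_0^2 π*cos(π*x/2)/2 dx = 0;  ∫_0^2 -π*x^3*cos(π*x/2) dx = -192/π^3 + 48/π.
Sum: 0 + -192/π^3 + 48/π = -192/π^3 + 48/π.
So LHS = -192/π^3 + 48/π.
∫_0^2 v(x) φ(x) dx = ∫_0^2 (6*x^2*sin(π*x/2)) dx. Term by term:
  ∫_0^2 6*x^2*sin(π*x/2) dx = -192/π^3 + 48/π.
So RHS = -∫_0^2 v(x) φ(x) dx = -48/π + 192/π^3.
LHS − RHS = -384/π^3 + 96/π ≠ 0, so the identity fails.
(For a valid weak derivative the identity must hold for EVERY test function, in particular this one. The failure shows v is NOT the weak derivative of u.)
Correct weak derivative would be u'(x) = -6*x**2.


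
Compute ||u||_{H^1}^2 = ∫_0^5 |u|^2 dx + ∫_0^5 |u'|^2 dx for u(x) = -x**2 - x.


||u||_{H^1}^2 = 7205/6

The H^1 norm (squared) on an interval (0, L) is
  ||u||_{H^1}^2 = ∫_0^L u(x)^2 dx + ∫_0^L u'(x)^2 dx.
Compute u'(x) = -2*x - 1.
Then u(x)^2 = x**4 + 2*x**3 + x**2 and u'(x)^2 = 4*x**2 + 4*x + 1.
Integrate each monomial from 0 to 5 using ∫_0^5 c·x^n dx = c·5^(n+1)/(n+1):
  ∫_0^5 u(x)^2 dx = ∫_0^5 (x^4 + 2*x^3 + x^2) dx. Term by term:
    ∫_0^5 x^4 dx = 625;  ∫_0^5 2*x^3 dx = 625/2;  ∫_0^5 x^2 dx = 125/3.
  Sum: 625 + 625/2 + 125/3 = 5875/6.
  ∫_0^5 u'(x)^2 dx = ∫_0^5 (4*x^2 + 4*x + 1) dx. Term by term:
    ∫_0^5 4*x^2 dx = 500/3;  ∫_0^5 4*x dx = 50;  ∫_0^5 1 dx = 5.
  Sum: 500/3 + 50 + 5 = 665/3.
Adding: ||u||_{H^1}^2 = 5875/6 + 665/3 = 7205/6.


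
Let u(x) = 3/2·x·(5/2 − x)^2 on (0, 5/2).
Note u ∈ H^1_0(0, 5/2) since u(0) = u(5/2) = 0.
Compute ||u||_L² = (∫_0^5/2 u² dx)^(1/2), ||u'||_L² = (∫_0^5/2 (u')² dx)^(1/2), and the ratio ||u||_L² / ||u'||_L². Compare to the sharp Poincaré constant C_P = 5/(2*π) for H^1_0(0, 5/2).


||u||_L² / ||u'||_L² = 5*sqrt(14)/28 < C_P = 5/(2*π).

u(x) = 3/2·x·(5/2 − x)^2, so u'(x) = 9*x^2/2 - 15*x + 75/8.
u(x) = 3/2·x·(5/2 − x)^2 vanishes at x = 0 and x = 5/2, so u ∈ H^1_0(0, 5/2). Differentiate via the product rule and integrate the resulting polynomials term by term.
  ∫_0^5/2 u² dx = ∫_0^5/2 (9*x^6/4 - 45*x^5/2 + 675*x^4/8 - 1125*x^3/8 + 5625*x^2/64) dx. Term by term:
    ∫_0^5/2 9*x^6/4 dx = 703125/3584;  ∫_0^5/2 -45*x^5/2 dx = -234375/256;  ∫_0^5/2 675*x^4/8 dx = 421875/256;
    ∫_0^5/2 -1125*x^3/8 dx = -703125/512;  ∫_0^5/2 5625*x^2/64 dx = 234375/512.
  Sum: 703125/3584 − 234375/256 + 421875/256 − 703125/512 + 234375/512 = 46875/3584.
  ∫_0^5/2 (u')² dx = ∫_0^5/2 (81*x^4/4 - 135*x^3 + 2475*x^2/8 - 1125*x/4 + 5625/64) dx. Term by term:
    ∫_0^5/2 81*x^4/4 dx = 50625/128;  ∫_0^5/2 -135*x^3 dx = -84375/64;  ∫_0^5/2 2475*x^2/8 dx = 103125/64;
    ∫_0^5/2 -1125*x/4 dx = -28125/32;  ∫_0^5/2 5625/64 dx = 28125/128.
  Sum: 50625/128 − 84375/64 + 103125/64 − 28125/32 + 28125/128 = 1875/64.
∫_0^5/2 u² dx = 46875/3584, so ||u||_L² = 125*sqrt(42)/224.
∫_0^5/2 (u')² dx = 1875/64, so ||u'||_L² = 25*sqrt(3)/8.
Ratio ||u||_L² / ||u'||_L² = 5*sqrt(14)/28.
Sharp Poincaré constant on H^1_0(0, 5/2) is C_P = L/π = 5/(2*π), achieved by sin(2*π/5·x).
A polynomial bump cannot attain the sharp Poincaré constant (only the first sine eigenfunction does), so the ratio is strictly less than C_P, consistent with ||u||_L² ≤ C_P ||u'||_L².
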